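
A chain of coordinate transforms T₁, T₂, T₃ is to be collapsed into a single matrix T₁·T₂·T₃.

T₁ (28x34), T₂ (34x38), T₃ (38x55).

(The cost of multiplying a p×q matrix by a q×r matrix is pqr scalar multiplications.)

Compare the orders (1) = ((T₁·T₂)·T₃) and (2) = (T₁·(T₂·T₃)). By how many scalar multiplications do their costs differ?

Order (1) = ((T₁·T₂)·T₃): (T₁·T₂): 28×34 by 34×38 → 28×38, cost 28·34·38 = 36176; ((T₁·T₂)·T₃): 28×38 by 38×55 → 28×55, cost 28·38·55 = 58520; cumulative 94696. Total 94696.
Order (2) = (T₁·(T₂·T₃)): (T₂·T₃): 34×38 by 38×55 → 34×55, cost 34·38·55 = 71060; (T₁·(T₂·T₃)): 28×34 by 34×55 → 28×55, cost 28·34·55 = 52360; cumulative 123420. Total 123420.
Difference: |94696 − 123420| = 28724.

28724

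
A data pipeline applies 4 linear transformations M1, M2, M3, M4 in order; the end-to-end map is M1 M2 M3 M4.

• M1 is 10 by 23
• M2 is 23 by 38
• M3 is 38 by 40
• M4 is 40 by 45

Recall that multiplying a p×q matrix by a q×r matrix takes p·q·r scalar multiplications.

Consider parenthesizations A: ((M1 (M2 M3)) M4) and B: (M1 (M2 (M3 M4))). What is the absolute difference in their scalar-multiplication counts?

Order A = ((M1 (M2 M3)) M4): (M2 M3): 23×38 by 38×40 → 23×40, cost 23·38·40 = 34960; (M1 (M2 M3)): 10×23 by 23×40 → 10×40, cost 10·23·40 = 9200; cumulative 44160; ((M1 (M2 M3)) M4): 10×40 by 40×45 → 10×45, cost 10·40·45 = 18000; cumulative 62160. Total 62160.
Order B = (M1 (M2 (M3 M4))): (M3 M4): 38×40 by 40×45 → 38×45, cost 38·40·45 = 68400; (M2 (M3 M4)): 23×38 by 38×45 → 23×45, cost 23·38·45 = 39330; cumulative 107730; (M1 (M2 (M3 M4))): 10×23 by 23×45 → 10×45, cost 10·23·45 = 10350; cumulative 118080. Total 118080.
Difference: |62160 − 118080| = 55920.

55920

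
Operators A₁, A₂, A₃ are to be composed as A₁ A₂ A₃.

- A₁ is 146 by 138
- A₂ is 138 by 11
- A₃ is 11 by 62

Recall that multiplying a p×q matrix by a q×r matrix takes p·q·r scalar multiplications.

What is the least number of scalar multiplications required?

321200

Order (A₁ (A₂ A₃)): (A₂ A₃): 138×11 by 11×62 → 138×62, cost 138·11·62 = 94116; (A₁ (A₂ A₃)): 146×138 by 138×62 → 146×62, cost 146·138·62 = 1249176; cumulative 1343292. Total 1343292.
Order ((A₁ A₂) A₃): (A₁ A₂): 146×138 by 138×11 → 146×11, cost 146·138·11 = 221628; ((A₁ A₂) A₃): 146×11 by 11×62 → 146×62, cost 146·11·62 = 99572; cumulative 321200. Total 321200.
Minimum: 321200.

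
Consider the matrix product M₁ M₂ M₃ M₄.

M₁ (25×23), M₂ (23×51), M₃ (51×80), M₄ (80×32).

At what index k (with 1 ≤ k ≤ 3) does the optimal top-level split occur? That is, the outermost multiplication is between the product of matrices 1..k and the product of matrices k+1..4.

1

Adjacent pairs: M₁M₂ = 25·23·51 = 29325; M₂M₃ = 23·51·80 = 93840; M₃M₄ = 51·80·32 = 130560.
Length 3: M₁..M₃: k=1: 0+93840+25·23·80=139840; k=2: 29325+0+25·51·80=131325 → min 131325 | M₂..M₄: k=2: 0+130560+23·51·32=168096; k=3: 93840+0+23·80·32=152720 → min 152720.
Top-level splits: k=1: (M₁..M₁)·(M₂..M₄) → 0+152720+25·23·32 = 171120; k=2: (M₁..M₂)·(M₃..M₄) → 29325+130560+25·51·32 = 200685; k=3: (M₁..M₃)·(M₄..M₄) → 131325+0+25·80·32 = 195325.
Best split is after M₁, i.e. k = 1.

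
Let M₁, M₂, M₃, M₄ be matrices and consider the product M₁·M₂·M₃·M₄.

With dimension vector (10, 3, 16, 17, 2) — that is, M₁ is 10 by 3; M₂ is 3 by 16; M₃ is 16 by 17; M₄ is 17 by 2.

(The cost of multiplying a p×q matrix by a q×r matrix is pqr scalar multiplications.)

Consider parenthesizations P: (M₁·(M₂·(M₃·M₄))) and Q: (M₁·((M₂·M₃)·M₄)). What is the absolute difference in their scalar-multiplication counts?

278

Order P = (M₁·(M₂·(M₃·M₄))): (M₃·M₄): 16×17 by 17×2 → 16×2, cost 16·17·2 = 544; (M₂·(M₃·M₄)): 3×16 by 16×2 → 3×2, cost 3·16·2 = 96; cumulative 640; (M₁·(M₂·(M₃·M₄))): 10×3 by 3×2 → 10×2, cost 10·3·2 = 60; cumulative 700. Total 700.
Order Q = (M₁·((M₂·M₃)·M₄)): (M₂·M₃): 3×16 by 16×17 → 3×17, cost 3·16·17 = 816; ((M₂·M₃)·M₄): 3×17 by 17×2 → 3×2, cost 3·17·2 = 102; cumulative 918; (M₁·((M₂·M₃)·M₄)): 10×3 by 3×2 → 10×2, cost 10·3·2 = 60; cumulative 978. Total 978.
Difference: |700 − 978| = 278.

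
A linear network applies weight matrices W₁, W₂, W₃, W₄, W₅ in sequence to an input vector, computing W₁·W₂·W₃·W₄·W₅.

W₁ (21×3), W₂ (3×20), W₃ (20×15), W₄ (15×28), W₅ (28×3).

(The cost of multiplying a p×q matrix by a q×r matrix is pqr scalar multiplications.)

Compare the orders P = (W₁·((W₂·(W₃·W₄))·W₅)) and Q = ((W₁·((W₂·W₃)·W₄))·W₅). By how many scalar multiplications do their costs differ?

Order P = (W₁·((W₂·(W₃·W₄))·W₅)): (W₃·W₄): 20×15 by 15×28 → 20×28, cost 20·15·28 = 8400; (W₂·(W₃·W₄)): 3×20 by 20×28 → 3×28, cost 3·20·28 = 1680; cumulative 10080; ((W₂·(W₃·W₄))·W₅): 3×28 by 28×3 → 3×3, cost 3·28·3 = 252; cumulative 10332; (W₁·((W₂·(W₃·W₄))·W₅)): 21×3 by 3×3 → 21×3, cost 21·3·3 = 189; cumulative 10521. Total 10521.
Order Q = ((W₁·((W₂·W₃)·W₄))·W₅): (W₂·W₃): 3×20 by 20×15 → 3×15, cost 3·20·15 = 900; ((W₂·W₃)·W₄): 3×15 by 15×28 → 3×28, cost 3·15·28 = 1260; cumulative 2160; (W₁·((W₂·W₃)·W₄)): 21×3 by 3×28 → 21×28, cost 21·3·28 = 1764; cumulative 3924; ((W₁·((W₂·W₃)·W₄))·W₅): 21×28 by 28×3 → 21×3, cost 21·28·3 = 1764; cumulative 5688. Total 5688.
Difference: |10521 − 5688| = 4833.

4833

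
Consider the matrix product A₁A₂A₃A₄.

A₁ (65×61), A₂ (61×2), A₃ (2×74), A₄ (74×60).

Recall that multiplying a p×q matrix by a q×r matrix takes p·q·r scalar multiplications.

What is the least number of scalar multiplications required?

24610

Adjacent pairs: A₁A₂ = 65·61·2 = 7930; A₂A₃ = 61·2·74 = 9028; A₃A₄ = 2·74·60 = 8880.
Length 3: A₁..A₃: k=1: 0+9028+65·61·74=302438; k=2: 7930+0+65·2·74=17550 → min 17550 | A₂..A₄: k=2: 0+8880+61·2·60=16200; k=3: 9028+0+61·74·60=279868 → min 16200.
Length 4: A₁..A₄: k=1: 0+16200+65·61·60=254100; k=2: 7930+8880+65·2·60=24610; k=3: 17550+0+65·74·60=306150 → min 24610.
Optimal order: ((A₁A₂)(A₃A₄)) with cost 24610.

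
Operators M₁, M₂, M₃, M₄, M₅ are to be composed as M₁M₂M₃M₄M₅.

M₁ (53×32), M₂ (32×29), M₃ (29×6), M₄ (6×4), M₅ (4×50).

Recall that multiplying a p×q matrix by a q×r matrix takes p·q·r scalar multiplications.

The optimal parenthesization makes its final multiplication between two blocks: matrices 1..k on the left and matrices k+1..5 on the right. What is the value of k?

4

Adjacent pairs: M₁M₂ = 53·32·29 = 49184; M₂M₃ = 32·29·6 = 5568; M₃M₄ = 29·6·4 = 696; M₄M₅ = 6·4·50 = 1200.
Length 3: M₁..M₃: k=1: 0+5568+53·32·6=15744; k=2: 49184+0+53·29·6=58406 → min 15744 | M₂..M₄: k=2: 0+696+32·29·4=4408; k=3: 5568+0+32·6·4=6336 → min 4408 | M₃..M₅: k=3: 0+1200+29·6·50=9900; k=4: 696+0+29·4·50=6496 → min 6496.
Length 4: M₁..M₄: k=1: 0+4408+53·32·4=11192; k=2: 49184+696+53·29·4=56028; k=3: 15744+0+53·6·4=17016 → min 11192 | M₂..M₅: k=2: 0+6496+32·29·50=52896; k=3: 5568+1200+32·6·50=16368; k=4: 4408+0+32·4·50=10808 → min 10808.
Top-level splits: k=1: (M₁..M₁)·(M₂..M₅) → 0+10808+53·32·50 = 95608; k=2: (M₁..M₂)·(M₃..M₅) → 49184+6496+53·29·50 = 132530; k=3: (M₁..M₃)·(M₄..M₅) → 15744+1200+53·6·50 = 32844; k=4: (M₁..M₄)·(M₅..M₅) → 11192+0+53·4·50 = 21792.
Best split is after M₄, i.e. k = 4.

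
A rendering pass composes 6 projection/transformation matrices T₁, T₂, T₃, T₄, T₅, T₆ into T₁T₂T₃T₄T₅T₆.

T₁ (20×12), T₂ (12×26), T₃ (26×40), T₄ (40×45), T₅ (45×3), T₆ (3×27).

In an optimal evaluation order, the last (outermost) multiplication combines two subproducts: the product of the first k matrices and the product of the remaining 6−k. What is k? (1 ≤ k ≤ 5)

5

Adjacent pairs: T₁T₂ = 20·12·26 = 6240; T₂T₃ = 12·26·40 = 12480; T₃T₄ = 26·40·45 = 46800; T₄T₅ = 40·45·3 = 5400; T₅T₆ = 45·3·27 = 3645.
Length 3: T₁..T₃: k=1: 0+12480+20·12·40=22080; k=2: 6240+0+20·26·40=27040 → min 22080 | T₂..T₄: k=2: 0+46800+12·26·45=60840; k=3: 12480+0+12·40·45=34080 → min 34080 | T₃..T₅: k=3: 0+5400+26·40·3=8520; k=4: 46800+0+26·45·3=50310 → min 8520 | T₄..T₆: k=4: 0+3645+40·45·27=52245; k=5: 5400+0+40·3·27=8640 → min 8640.
Length 4: T₁..T₄: k=1: 0+34080+20·12·45=44880; k=2: 6240+46800+20·26·45=76440; k=3: 22080+0+20·40·45=58080 → min 44880 | T₂..T₅: k=2: 0+8520+12·26·3=9456; k=3: 12480+5400+12·40·3=19320; k=4: 34080+0+12·45·3=35700 → min 9456 | T₃..T₆: k=3: 0+8640+26·40·27=36720; k=4: 46800+3645+26·45·27=82035; k=5: 8520+0+26·3·27=10626 → min 10626.
Length 5: T₁..T₅: k=1: 0+9456+20·12·3=10176; k=2: 6240+8520+20·26·3=16320; k=3: 22080+5400+20·40·3=29880; k=4: 44880+0+20·45·3=47580 → min 10176 | T₂..T₆: k=2: 0+10626+12·26·27=19050; k=3: 12480+8640+12·40·27=34080; k=4: 34080+3645+12·45·27=52305; k=5: 9456+0+12·3·27=10428 → min 10428.
Top-level splits: k=1: (T₁..T₁)·(T₂..T₆) → 0+10428+20·12·27 = 16908; k=2: (T₁..T₂)·(T₃..T₆) → 6240+10626+20·26·27 = 30906; k=3: (T₁..T₃)·(T₄..T₆) → 22080+8640+20·40·27 = 52320; k=4: (T₁..T₄)·(T₅..T₆) → 44880+3645+20·45·27 = 72825; k=5: (T₁..T₅)·(T₆..T₆) → 10176+0+20·3·27 = 11796.
Best split is after T₅, i.e. k = 5.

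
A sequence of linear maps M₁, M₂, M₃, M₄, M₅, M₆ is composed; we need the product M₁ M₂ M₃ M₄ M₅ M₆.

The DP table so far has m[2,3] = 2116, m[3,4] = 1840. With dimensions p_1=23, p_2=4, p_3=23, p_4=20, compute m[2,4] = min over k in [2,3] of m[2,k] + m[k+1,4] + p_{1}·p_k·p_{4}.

3680

m[2,4] = min over k∈[2,3] of m[2,k]+m[k+1,4]+p_{1}·p_k·p_{4}.
k=2: 0 + 1840 + 23·4·20 = 3680; k=3: 2116 + 0 + 23·23·20 = 12696.
Minimum: 3680 at k=2.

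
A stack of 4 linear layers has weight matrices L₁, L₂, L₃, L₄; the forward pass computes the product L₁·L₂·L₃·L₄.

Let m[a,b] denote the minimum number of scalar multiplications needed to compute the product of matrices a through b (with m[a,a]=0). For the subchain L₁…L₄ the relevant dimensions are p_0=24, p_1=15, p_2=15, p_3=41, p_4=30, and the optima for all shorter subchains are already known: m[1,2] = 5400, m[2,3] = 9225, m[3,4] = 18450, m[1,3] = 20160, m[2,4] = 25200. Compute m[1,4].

m[1,4] = min over k∈[1,3] of m[1,k]+m[k+1,4]+p_{0}·p_k·p_{4}.
k=1: 0 + 25200 + 24·15·30 = 36000; k=2: 5400 + 18450 + 24·15·30 = 34650; k=3: 20160 + 0 + 24·41·30 = 49680.
Minimum: 34650 at k=2.

34650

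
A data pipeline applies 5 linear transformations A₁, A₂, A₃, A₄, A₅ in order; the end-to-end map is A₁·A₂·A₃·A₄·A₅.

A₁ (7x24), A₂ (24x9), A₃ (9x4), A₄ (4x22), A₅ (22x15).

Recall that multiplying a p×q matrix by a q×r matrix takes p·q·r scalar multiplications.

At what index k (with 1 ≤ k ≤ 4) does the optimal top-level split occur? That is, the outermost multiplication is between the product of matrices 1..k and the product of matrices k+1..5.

3

Adjacent pairs: A₁A₂ = 7·24·9 = 1512; A₂A₃ = 24·9·4 = 864; A₃A₄ = 9·4·22 = 792; A₄A₅ = 4·22·15 = 1320.
Length 3: A₁..A₃: k=1: 0+864+7·24·4=1536; k=2: 1512+0+7·9·4=1764 → min 1536 | A₂..A₄: k=2: 0+792+24·9·22=5544; k=3: 864+0+24·4·22=2976 → min 2976 | A₃..A₅: k=3: 0+1320+9·4·15=1860; k=4: 792+0+9·22·15=3762 → min 1860.
Length 4: A₁..A₄: k=1: 0+2976+7·24·22=6672; k=2: 1512+792+7·9·22=3690; k=3: 1536+0+7·4·22=2152 → min 2152 | A₂..A₅: k=2: 0+1860+24·9·15=5100; k=3: 864+1320+24·4·15=3624; k=4: 2976+0+24·22·15=10896 → min 3624.
Top-level splits: k=1: (A₁..A₁)·(A₂..A₅) → 0+3624+7·24·15 = 6144; k=2: (A₁..A₂)·(A₃..A₅) → 1512+1860+7·9·15 = 4317; k=3: (A₁..A₃)·(A₄..A₅) → 1536+1320+7·4·15 = 3276; k=4: (A₁..A₄)·(A₅..A₅) → 2152+0+7·22·15 = 4462.
Best split is after A₃, i.e. k = 3.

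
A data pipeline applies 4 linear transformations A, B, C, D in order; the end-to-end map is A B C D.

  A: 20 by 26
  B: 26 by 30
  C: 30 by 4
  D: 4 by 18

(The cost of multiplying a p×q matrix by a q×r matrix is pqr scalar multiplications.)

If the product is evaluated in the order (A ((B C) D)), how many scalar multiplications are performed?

(B C): 26×30 by 30×4 → 26×4, cost 26·30·4 = 3120
((B C) D): 26×4 by 4×18 → 26×18, cost 26·4·18 = 1872; cumulative 4992
(A ((B C) D)): 20×26 by 26×18 → 20×18, cost 20·26·18 = 9360; cumulative 14352
Total: 14352 scalar multiplications.

14352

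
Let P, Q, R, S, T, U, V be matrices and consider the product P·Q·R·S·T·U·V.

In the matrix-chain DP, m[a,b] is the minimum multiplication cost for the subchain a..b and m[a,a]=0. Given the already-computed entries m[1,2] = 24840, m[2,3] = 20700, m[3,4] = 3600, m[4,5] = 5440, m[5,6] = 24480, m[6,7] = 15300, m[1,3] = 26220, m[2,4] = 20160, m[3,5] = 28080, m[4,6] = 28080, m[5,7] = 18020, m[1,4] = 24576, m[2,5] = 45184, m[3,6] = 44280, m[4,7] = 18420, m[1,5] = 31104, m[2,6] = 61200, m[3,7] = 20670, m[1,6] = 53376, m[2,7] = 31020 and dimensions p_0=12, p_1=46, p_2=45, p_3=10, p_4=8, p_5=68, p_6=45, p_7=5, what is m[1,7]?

m[1,7] = min over k∈[1,6] of m[1,k]+m[k+1,7]+p_{0}·p_k·p_{7}.
k=1: 0 + 31020 + 12·46·5 = 33780; k=2: 24840 + 20670 + 12·45·5 = 48210; k=3: 26220 + 18420 + 12·10·5 = 45240; k=4: 24576 + 18020 + 12·8·5 = 43076; k=5: 31104 + 15300 + 12·68·5 = 50484; k=6: 53376 + 0 + 12·45·5 = 56076.
Minimum: 33780 at k=1.

33780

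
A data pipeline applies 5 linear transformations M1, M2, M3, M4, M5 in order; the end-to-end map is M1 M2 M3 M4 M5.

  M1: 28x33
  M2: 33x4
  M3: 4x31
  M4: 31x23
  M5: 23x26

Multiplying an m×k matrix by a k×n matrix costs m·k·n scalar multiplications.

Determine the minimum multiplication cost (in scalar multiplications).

Adjacent pairs: M1M2 = 28·33·4 = 3696; M2M3 = 33·4·31 = 4092; M3M4 = 4·31·23 = 2852; M4M5 = 31·23·26 = 18538.
Length 3: M1..M3: k=1: 0+4092+28·33·31=32736; k=2: 3696+0+28·4·31=7168 → min 7168 | M2..M4: k=2: 0+2852+33·4·23=5888; k=3: 4092+0+33·31·23=27621 → min 5888 | M3..M5: k=3: 0+18538+4·31·26=21762; k=4: 2852+0+4·23·26=5244 → min 5244.
Length 4: M1..M4: k=1: 0+5888+28·33·23=27140; k=2: 3696+2852+28·4·23=9124; k=3: 7168+0+28·31·23=27132 → min 9124 | M2..M5: k=2: 0+5244+33·4·26=8676; k=3: 4092+18538+33·31·26=49228; k=4: 5888+0+33·23·26=25622 → min 8676.
Length 5: M1..M5: k=1: 0+8676+28·33·26=32700; k=2: 3696+5244+28·4·26=11852; k=3: 7168+18538+28·31·26=48274; k=4: 9124+0+28·23·26=25868 → min 11852.
Optimal order: ((M1 M2) ((M3 M4) M5)) with cost 11852.

11852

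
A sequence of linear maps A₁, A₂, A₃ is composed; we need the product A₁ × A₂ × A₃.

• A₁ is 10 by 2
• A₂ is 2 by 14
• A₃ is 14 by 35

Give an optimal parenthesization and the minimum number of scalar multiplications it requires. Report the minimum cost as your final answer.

(A₁ × (A₂ × A₃)): cost 1680.
((A₁ × A₂) × A₃): cost 5180.
Optimal: (A₁ × (A₂ × A₃)) with cost 1680.

1680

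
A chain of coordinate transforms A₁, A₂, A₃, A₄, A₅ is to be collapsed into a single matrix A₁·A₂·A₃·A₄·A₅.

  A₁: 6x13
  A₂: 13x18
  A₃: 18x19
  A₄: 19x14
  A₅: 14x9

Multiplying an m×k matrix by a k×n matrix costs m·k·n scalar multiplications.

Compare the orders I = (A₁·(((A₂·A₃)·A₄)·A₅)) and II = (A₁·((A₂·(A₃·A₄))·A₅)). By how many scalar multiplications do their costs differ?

Order I = (A₁·(((A₂·A₃)·A₄)·A₅)): (A₂·A₃): 13×18 by 18×19 → 13×19, cost 13·18·19 = 4446; ((A₂·A₃)·A₄): 13×19 by 19×14 → 13×14, cost 13·19·14 = 3458; cumulative 7904; (((A₂·A₃)·A₄)·A₅): 13×14 by 14×9 → 13×9, cost 13·14·9 = 1638; cumulative 9542; (A₁·(((A₂·A₃)·A₄)·A₅)): 6×13 by 13×9 → 6×9, cost 6·13·9 = 702; cumulative 10244. Total 10244.
Order II = (A₁·((A₂·(A₃·A₄))·A₅)): (A₃·A₄): 18×19 by 19×14 → 18×14, cost 18·19·14 = 4788; (A₂·(A₃·A₄)): 13×18 by 18×14 → 13×14, cost 13·18·14 = 3276; cumulative 8064; ((A₂·(A₃·A₄))·A₅): 13×14 by 14×9 → 13×9, cost 13·14·9 = 1638; cumulative 9702; (A₁·((A₂·(A₃·A₄))·A₅)): 6×13 by 13×9 → 6×9, cost 6·13·9 = 702; cumulative 10404. Total 10404.
Difference: |10244 − 10404| = 160.

160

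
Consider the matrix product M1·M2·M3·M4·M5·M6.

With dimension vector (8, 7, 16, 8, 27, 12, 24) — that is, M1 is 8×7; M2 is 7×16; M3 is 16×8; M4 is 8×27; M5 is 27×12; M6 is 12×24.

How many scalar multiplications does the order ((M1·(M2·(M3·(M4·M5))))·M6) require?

8448

(M4·M5): 8×27 by 27×12 → 8×12, cost 8·27·12 = 2592
(M3·(M4·M5)): 16×8 by 8×12 → 16×12, cost 16·8·12 = 1536; cumulative 4128
(M2·(M3·(M4·M5))): 7×16 by 16×12 → 7×12, cost 7·16·12 = 1344; cumulative 5472
(M1·(M2·(M3·(M4·M5)))): 8×7 by 7×12 → 8×12, cost 8·7·12 = 672; cumulative 6144
((M1·(M2·(M3·(M4·M5))))·M6): 8×12 by 12×24 → 8×24, cost 8·12·24 = 2304; cumulative 8448
Total: 8448 scalar multiplications.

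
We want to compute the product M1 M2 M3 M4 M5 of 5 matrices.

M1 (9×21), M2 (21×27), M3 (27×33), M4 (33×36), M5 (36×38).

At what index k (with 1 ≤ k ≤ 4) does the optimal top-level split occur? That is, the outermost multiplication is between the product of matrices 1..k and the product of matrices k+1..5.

Adjacent pairs: M1M2 = 9·21·27 = 5103; M2M3 = 21·27·33 = 18711; M3M4 = 27·33·36 = 32076; M4M5 = 33·36·38 = 45144.
Length 3: M1..M3: k=1: 0+18711+9·21·33=24948; k=2: 5103+0+9·27·33=13122 → min 13122 | M2..M4: k=2: 0+32076+21·27·36=52488; k=3: 18711+0+21·33·36=43659 → min 43659 | M3..M5: k=3: 0+45144+27·33·38=79002; k=4: 32076+0+27·36·38=69012 → min 69012.
Length 4: M1..M4: k=1: 0+43659+9·21·36=50463; k=2: 5103+32076+9·27·36=45927; k=3: 13122+0+9·33·36=23814 → min 23814 | M2..M5: k=2: 0+69012+21·27·38=90558; k=3: 18711+45144+21·33·38=90189; k=4: 43659+0+21·36·38=72387 → min 72387.
Top-level splits: k=1: (M1..M1)·(M2..M5) → 0+72387+9·21·38 = 79569; k=2: (M1..M2)·(M3..M5) → 5103+69012+9·27·38 = 83349; k=3: (M1..M3)·(M4..M5) → 13122+45144+9·33·38 = 69552; k=4: (M1..M4)·(M5..M5) → 23814+0+9·36·38 = 36126.
Best split is after M4, i.e. k = 4.

4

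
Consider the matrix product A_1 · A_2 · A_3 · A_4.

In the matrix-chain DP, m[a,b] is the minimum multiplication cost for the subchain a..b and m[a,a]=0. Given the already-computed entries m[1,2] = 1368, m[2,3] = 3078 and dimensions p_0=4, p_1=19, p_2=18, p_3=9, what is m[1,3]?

m[1,3] = min over k∈[1,2] of m[1,k]+m[k+1,3]+p_{0}·p_k·p_{3}.
k=1: 0 + 3078 + 4·19·9 = 3762; k=2: 1368 + 0 + 4·18·9 = 2016.
Minimum: 2016 at k=2.

2016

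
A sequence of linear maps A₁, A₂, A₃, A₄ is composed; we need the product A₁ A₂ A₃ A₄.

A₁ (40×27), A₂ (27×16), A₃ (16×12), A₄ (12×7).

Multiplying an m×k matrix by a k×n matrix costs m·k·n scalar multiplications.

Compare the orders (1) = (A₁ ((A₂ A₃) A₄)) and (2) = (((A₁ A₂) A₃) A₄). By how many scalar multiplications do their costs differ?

Order (1) = (A₁ ((A₂ A₃) A₄)): (A₂ A₃): 27×16 by 16×12 → 27×12, cost 27·16·12 = 5184; ((A₂ A₃) A₄): 27×12 by 12×7 → 27×7, cost 27·12·7 = 2268; cumulative 7452; (A₁ ((A₂ A₃) A₄)): 40×27 by 27×7 → 40×7, cost 40·27·7 = 7560; cumulative 15012. Total 15012.
Order (2) = (((A₁ A₂) A₃) A₄): (A₁ A₂): 40×27 by 27×16 → 40×16, cost 40·27·16 = 17280; ((A₁ A₂) A₃): 40×16 by 16×12 → 40×12, cost 40·16·12 = 7680; cumulative 24960; (((A₁ A₂) A₃) A₄): 40×12 by 12×7 → 40×7, cost 40·12·7 = 3360; cumulative 28320. Total 28320.
Difference: |15012 − 28320| = 13308.

13308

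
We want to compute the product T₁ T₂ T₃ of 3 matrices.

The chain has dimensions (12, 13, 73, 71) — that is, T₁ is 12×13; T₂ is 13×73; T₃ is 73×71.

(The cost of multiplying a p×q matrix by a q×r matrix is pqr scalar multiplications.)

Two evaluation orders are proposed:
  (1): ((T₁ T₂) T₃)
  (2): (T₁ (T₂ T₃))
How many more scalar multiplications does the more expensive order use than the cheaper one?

Order (1) = ((T₁ T₂) T₃): (T₁ T₂): 12×13 by 13×73 → 12×73, cost 12·13·73 = 11388; ((T₁ T₂) T₃): 12×73 by 73×71 → 12×71, cost 12·73·71 = 62196; cumulative 73584. Total 73584.
Order (2) = (T₁ (T₂ T₃)): (T₂ T₃): 13×73 by 73×71 → 13×71, cost 13·73·71 = 67379; (T₁ (T₂ T₃)): 12×13 by 13×71 → 12×71, cost 12·13·71 = 11076; cumulative 78455. Total 78455.
Difference: |73584 − 78455| = 4871.

4871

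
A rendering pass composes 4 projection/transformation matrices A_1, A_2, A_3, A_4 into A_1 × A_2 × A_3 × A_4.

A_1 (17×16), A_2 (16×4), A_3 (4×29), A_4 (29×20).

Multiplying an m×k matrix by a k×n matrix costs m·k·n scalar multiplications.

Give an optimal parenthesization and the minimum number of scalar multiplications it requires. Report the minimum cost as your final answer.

Adjacent pairs: A_1A_2 = 17·16·4 = 1088; A_2A_3 = 16·4·29 = 1856; A_3A_4 = 4·29·20 = 2320.
Length 3: A_1..A_3: k=1: 0+1856+17·16·29=9744; k=2: 1088+0+17·4·29=3060 → min 3060 | A_2..A_4: k=2: 0+2320+16·4·20=3600; k=3: 1856+0+16·29·20=11136 → min 3600.
Length 4: A_1..A_4: k=1: 0+3600+17·16·20=9040; k=2: 1088+2320+17·4·20=4768; k=3: 3060+0+17·29·20=12920 → min 4768.
Optimal parenthesization: ((A_1 × A_2) × (A_3 × A_4)) with cost 4768.

4768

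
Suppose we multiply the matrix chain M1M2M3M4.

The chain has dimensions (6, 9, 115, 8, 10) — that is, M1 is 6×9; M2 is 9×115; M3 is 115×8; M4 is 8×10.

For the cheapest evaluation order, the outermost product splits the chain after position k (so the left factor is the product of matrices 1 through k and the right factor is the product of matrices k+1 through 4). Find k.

Adjacent pairs: M1M2 = 6·9·115 = 6210; M2M3 = 9·115·8 = 8280; M3M4 = 115·8·10 = 9200.
Length 3: M1..M3: k=1: 0+8280+6·9·8=8712; k=2: 6210+0+6·115·8=11730 → min 8712 | M2..M4: k=2: 0+9200+9·115·10=19550; k=3: 8280+0+9·8·10=9000 → min 9000.
Top-level splits: k=1: (M1..M1)·(M2..M4) → 0+9000+6·9·10 = 9540; k=2: (M1..M2)·(M3..M4) → 6210+9200+6·115·10 = 22310; k=3: (M1..M3)·(M4..M4) → 8712+0+6·8·10 = 9192.
Best split is after M3, i.e. k = 3.

3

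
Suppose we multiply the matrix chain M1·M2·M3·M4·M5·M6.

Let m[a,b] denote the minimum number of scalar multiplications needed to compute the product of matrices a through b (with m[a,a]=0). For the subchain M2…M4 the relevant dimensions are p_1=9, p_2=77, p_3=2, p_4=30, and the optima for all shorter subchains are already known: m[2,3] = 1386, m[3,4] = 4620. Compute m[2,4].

m[2,4] = min over k∈[2,3] of m[2,k]+m[k+1,4]+p_{1}·p_k·p_{4}.
k=2: 0 + 4620 + 9·77·30 = 25410; k=3: 1386 + 0 + 9·2·30 = 1926.
Minimum: 1926 at k=3.

1926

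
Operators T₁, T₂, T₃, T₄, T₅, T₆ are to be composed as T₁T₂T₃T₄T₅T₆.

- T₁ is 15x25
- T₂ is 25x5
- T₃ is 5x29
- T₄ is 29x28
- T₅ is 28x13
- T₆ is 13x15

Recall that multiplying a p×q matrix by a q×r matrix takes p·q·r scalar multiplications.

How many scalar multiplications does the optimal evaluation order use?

Adjacent pairs: T₁T₂ = 15·25·5 = 1875; T₂T₃ = 25·5·29 = 3625; T₃T₄ = 5·29·28 = 4060; T₄T₅ = 29·28·13 = 10556; T₅T₆ = 28·13·15 = 5460.
Length 3: T₁..T₃: k=1: 0+3625+15·25·29=14500; k=2: 1875+0+15·5·29=4050 → min 4050 | T₂..T₄: k=2: 0+4060+25·5·28=7560; k=3: 3625+0+25·29·28=23925 → min 7560 | T₃..T₅: k=3: 0+10556+5·29·13=12441; k=4: 4060+0+5·28·13=5880 → min 5880 | T₄..T₆: k=4: 0+5460+29·28·15=17640; k=5: 10556+0+29·13·15=16211 → min 16211.
Length 4: T₁..T₄: k=1: 0+7560+15·25·28=18060; k=2: 1875+4060+15·5·28=8035; k=3: 4050+0+15·29·28=16230 → min 8035 | T₂..T₅: k=2: 0+5880+25·5·13=7505; k=3: 3625+10556+25·29·13=23606; k=4: 7560+0+25·28·13=16660 → min 7505 | T₃..T₆: k=3: 0+16211+5·29·15=18386; k=4: 4060+5460+5·28·15=11620; k=5: 5880+0+5·13·15=6855 → min 6855.
Length 5: T₁..T₅: k=1: 0+7505+15·25·13=12380; k=2: 1875+5880+15·5·13=8730; k=3: 4050+10556+15·29·13=20261; k=4: 8035+0+15·28·13=13495 → min 8730 | T₂..T₆: k=2: 0+6855+25·5·15=8730; k=3: 3625+16211+25·29·15=30711; k=4: 7560+5460+25·28·15=23520; k=5: 7505+0+25·13·15=12380 → min 8730.
Length 6: T₁..T₆: k=1: 0+8730+15·25·15=14355; k=2: 1875+6855+15·5·15=9855; k=3: 4050+16211+15·29·15=26786; k=4: 8035+5460+15·28·15=19795; k=5: 8730+0+15·13·15=11655 → min 9855.
Optimal order: ((T₁T₂)(((T₃T₄)T₅)T₆)) with cost 9855.

9855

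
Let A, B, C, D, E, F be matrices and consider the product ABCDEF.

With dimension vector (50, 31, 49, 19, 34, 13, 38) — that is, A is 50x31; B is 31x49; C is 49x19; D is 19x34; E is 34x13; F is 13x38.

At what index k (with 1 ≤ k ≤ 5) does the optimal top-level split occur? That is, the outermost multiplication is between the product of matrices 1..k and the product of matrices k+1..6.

Adjacent pairs: AB = 50·31·49 = 75950; BC = 31·49·19 = 28861; CD = 49·19·34 = 31654; DE = 19·34·13 = 8398; EF = 34·13·38 = 16796.
Length 3: A..C: k=1: 0+28861+50·31·19=58311; k=2: 75950+0+50·49·19=122500 → min 58311 | B..D: k=2: 0+31654+31·49·34=83300; k=3: 28861+0+31·19·34=48887 → min 48887 | C..E: k=3: 0+8398+49·19·13=20501; k=4: 31654+0+49·34·13=53312 → min 20501 | D..F: k=4: 0+16796+19·34·38=41344; k=5: 8398+0+19·13·38=17784 → min 17784.
Length 4: A..D: k=1: 0+48887+50·31·34=101587; k=2: 75950+31654+50·49·34=190904; k=3: 58311+0+50·19·34=90611 → min 90611 | B..E: k=2: 0+20501+31·49·13=40248; k=3: 28861+8398+31·19·13=44916; k=4: 48887+0+31·34·13=62589 → min 40248 | C..F: k=3: 0+17784+49·19·38=53162; k=4: 31654+16796+49·34·38=111758; k=5: 20501+0+49·13·38=44707 → min 44707.
Length 5: A..E: k=1: 0+40248+50·31·13=60398; k=2: 75950+20501+50·49·13=128301; k=3: 58311+8398+50·19·13=79059; k=4: 90611+0+50·34·13=112711 → min 60398 | B..F: k=2: 0+44707+31·49·38=102429; k=3: 28861+17784+31·19·38=69027; k=4: 48887+16796+31·34·38=105735; k=5: 40248+0+31·13·38=55562 → min 55562.
Top-level splits: k=1: (A..A)·(B..F) → 0+55562+50·31·38 = 114462; k=2: (A..B)·(C..F) → 75950+44707+50·49·38 = 213757; k=3: (A..C)·(D..F) → 58311+17784+50·19·38 = 112195; k=4: (A..D)·(E..F) → 90611+16796+50·34·38 = 172007; k=5: (A..E)·(F..F) → 60398+0+50·13·38 = 85098.
Best split is after E, i.e. k = 5.

5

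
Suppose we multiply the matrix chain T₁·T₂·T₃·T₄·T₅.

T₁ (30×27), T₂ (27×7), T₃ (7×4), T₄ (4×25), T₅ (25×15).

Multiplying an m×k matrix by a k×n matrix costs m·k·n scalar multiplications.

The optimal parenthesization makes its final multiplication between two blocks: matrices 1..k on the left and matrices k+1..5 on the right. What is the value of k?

3

Adjacent pairs: T₁T₂ = 30·27·7 = 5670; T₂T₃ = 27·7·4 = 756; T₃T₄ = 7·4·25 = 700; T₄T₅ = 4·25·15 = 1500.
Length 3: T₁..T₃: k=1: 0+756+30·27·4=3996; k=2: 5670+0+30·7·4=6510 → min 3996 | T₂..T₄: k=2: 0+700+27·7·25=5425; k=3: 756+0+27·4·25=3456 → min 3456 | T₃..T₅: k=3: 0+1500+7·4·15=1920; k=4: 700+0+7·25·15=3325 → min 1920.
Length 4: T₁..T₄: k=1: 0+3456+30·27·25=23706; k=2: 5670+700+30·7·25=11620; k=3: 3996+0+30·4·25=6996 → min 6996 | T₂..T₅: k=2: 0+1920+27·7·15=4755; k=3: 756+1500+27·4·15=3876; k=4: 3456+0+27·25·15=13581 → min 3876.
Top-level splits: k=1: (T₁..T₁)·(T₂..T₅) → 0+3876+30·27·15 = 16026; k=2: (T₁..T₂)·(T₃..T₅) → 5670+1920+30·7·15 = 10740; k=3: (T₁..T₃)·(T₄..T₅) → 3996+1500+30·4·15 = 7296; k=4: (T₁..T₄)·(T₅..T₅) → 6996+0+30·25·15 = 18246.
Best split is after T₃, i.e. k = 3.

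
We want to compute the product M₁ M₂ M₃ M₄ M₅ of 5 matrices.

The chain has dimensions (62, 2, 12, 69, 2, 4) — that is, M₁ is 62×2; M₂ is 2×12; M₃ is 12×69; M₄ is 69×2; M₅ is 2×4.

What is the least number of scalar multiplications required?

Adjacent pairs: M₁M₂ = 62·2·12 = 1488; M₂M₃ = 2·12·69 = 1656; M₃M₄ = 12·69·2 = 1656; M₄M₅ = 69·2·4 = 552.
Length 3: M₁..M₃: k=1: 0+1656+62·2·69=10212; k=2: 1488+0+62·12·69=52824 → min 10212 | M₂..M₄: k=2: 0+1656+2·12·2=1704; k=3: 1656+0+2·69·2=1932 → min 1704 | M₃..M₅: k=3: 0+552+12·69·4=3864; k=4: 1656+0+12·2·4=1752 → min 1752.
Length 4: M₁..M₄: k=1: 0+1704+62·2·2=1952; k=2: 1488+1656+62·12·2=4632; k=3: 10212+0+62·69·2=18768 → min 1952 | M₂..M₅: k=2: 0+1752+2·12·4=1848; k=3: 1656+552+2·69·4=2760; k=4: 1704+0+2·2·4=1720 → min 1720.
Length 5: M₁..M₅: k=1: 0+1720+62·2·4=2216; k=2: 1488+1752+62·12·4=6216; k=3: 10212+552+62·69·4=27876; k=4: 1952+0+62·2·4=2448 → min 2216.
Optimal order: (M₁ ((M₂ (M₃ M₄)) M₅)) with cost 2216.

2216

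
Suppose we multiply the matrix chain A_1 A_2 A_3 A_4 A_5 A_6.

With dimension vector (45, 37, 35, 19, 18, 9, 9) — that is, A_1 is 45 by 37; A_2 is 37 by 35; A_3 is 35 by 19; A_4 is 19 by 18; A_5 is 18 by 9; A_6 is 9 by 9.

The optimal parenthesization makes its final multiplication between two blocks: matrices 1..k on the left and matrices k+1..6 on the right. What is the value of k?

1

Adjacent pairs: A_1A_2 = 45·37·35 = 58275; A_2A_3 = 37·35·19 = 24605; A_3A_4 = 35·19·18 = 11970; A_4A_5 = 19·18·9 = 3078; A_5A_6 = 18·9·9 = 1458.
Length 3: A_1..A_3: k=1: 0+24605+45·37·19=56240; k=2: 58275+0+45·35·19=88200 → min 56240 | A_2..A_4: k=2: 0+11970+37·35·18=35280; k=3: 24605+0+37·19·18=37259 → min 35280 | A_3..A_5: k=3: 0+3078+35·19·9=9063; k=4: 11970+0+35·18·9=17640 → min 9063 | A_4..A_6: k=4: 0+1458+19·18·9=4536; k=5: 3078+0+19·9·9=4617 → min 4536.
Length 4: A_1..A_4: k=1: 0+35280+45·37·18=65250; k=2: 58275+11970+45·35·18=98595; k=3: 56240+0+45·19·18=71630 → min 65250 | A_2..A_5: k=2: 0+9063+37·35·9=20718; k=3: 24605+3078+37·19·9=34010; k=4: 35280+0+37·18·9=41274 → min 20718 | A_3..A_6: k=3: 0+4536+35·19·9=10521; k=4: 11970+1458+35·18·9=19098; k=5: 9063+0+35·9·9=11898 → min 10521.
Length 5: A_1..A_5: k=1: 0+20718+45·37·9=35703; k=2: 58275+9063+45·35·9=81513; k=3: 56240+3078+45·19·9=67013; k=4: 65250+0+45·18·9=72540 → min 35703 | A_2..A_6: k=2: 0+10521+37·35·9=22176; k=3: 24605+4536+37·19·9=35468; k=4: 35280+1458+37·18·9=42732; k=5: 20718+0+37·9·9=23715 → min 22176.
Top-level splits: k=1: (A_1..A_1)·(A_2..A_6) → 0+22176+45·37·9 = 37161; k=2: (A_1..A_2)·(A_3..A_6) → 58275+10521+45·35·9 = 82971; k=3: (A_1..A_3)·(A_4..A_6) → 56240+4536+45·19·9 = 68471; k=4: (A_1..A_4)·(A_5..A_6) → 65250+1458+45·18·9 = 73998; k=5: (A_1..A_5)·(A_6..A_6) → 35703+0+45·9·9 = 39348.
Best split is after A_1, i.e. k = 1.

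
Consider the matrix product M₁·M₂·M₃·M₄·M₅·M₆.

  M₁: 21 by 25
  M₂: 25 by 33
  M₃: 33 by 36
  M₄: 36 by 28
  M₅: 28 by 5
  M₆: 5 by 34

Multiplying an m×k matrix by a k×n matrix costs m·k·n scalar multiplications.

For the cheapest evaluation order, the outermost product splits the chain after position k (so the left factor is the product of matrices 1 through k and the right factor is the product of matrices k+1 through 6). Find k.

5

Adjacent pairs: M₁M₂ = 21·25·33 = 17325; M₂M₃ = 25·33·36 = 29700; M₃M₄ = 33·36·28 = 33264; M₄M₅ = 36·28·5 = 5040; M₅M₆ = 28·5·34 = 4760.
Length 3: M₁..M₃: k=1: 0+29700+21·25·36=48600; k=2: 17325+0+21·33·36=42273 → min 42273 | M₂..M₄: k=2: 0+33264+25·33·28=56364; k=3: 29700+0+25·36·28=54900 → min 54900 | M₃..M₅: k=3: 0+5040+33·36·5=10980; k=4: 33264+0+33·28·5=37884 → min 10980 | M₄..M₆: k=4: 0+4760+36·28·34=39032; k=5: 5040+0+36·5·34=11160 → min 11160.
Length 4: M₁..M₄: k=1: 0+54900+21·25·28=69600; k=2: 17325+33264+21·33·28=69993; k=3: 42273+0+21·36·28=63441 → min 63441 | M₂..M₅: k=2: 0+10980+25·33·5=15105; k=3: 29700+5040+25·36·5=39240; k=4: 54900+0+25·28·5=58400 → min 15105 | M₃..M₆: k=3: 0+11160+33·36·34=51552; k=4: 33264+4760+33·28·34=69440; k=5: 10980+0+33·5·34=16590 → min 16590.
Length 5: M₁..M₅: k=1: 0+15105+21·25·5=17730; k=2: 17325+10980+21·33·5=31770; k=3: 42273+5040+21·36·5=51093; k=4: 63441+0+21·28·5=66381 → min 17730 | M₂..M₆: k=2: 0+16590+25·33·34=44640; k=3: 29700+11160+25·36·34=71460; k=4: 54900+4760+25·28·34=83460; k=5: 15105+0+25·5·34=19355 → min 19355.
Top-level splits: k=1: (M₁..M₁)·(M₂..M₆) → 0+19355+21·25·34 = 37205; k=2: (M₁..M₂)·(M₃..M₆) → 17325+16590+21·33·34 = 57477; k=3: (M₁..M₃)·(M₄..M₆) → 42273+11160+21·36·34 = 79137; k=4: (M₁..M₄)·(M₅..M₆) → 63441+4760+21·28·34 = 88193; k=5: (M₁..M₅)·(M₆..M₆) → 17730+0+21·5·34 = 21300.
Best split is after M₅, i.e. k = 5.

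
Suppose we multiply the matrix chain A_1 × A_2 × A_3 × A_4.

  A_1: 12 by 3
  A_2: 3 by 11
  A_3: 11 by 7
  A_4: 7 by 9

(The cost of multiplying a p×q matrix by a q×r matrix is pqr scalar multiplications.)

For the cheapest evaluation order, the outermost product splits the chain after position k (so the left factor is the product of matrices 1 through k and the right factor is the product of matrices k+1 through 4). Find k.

1

Adjacent pairs: A_1A_2 = 12·3·11 = 396; A_2A_3 = 3·11·7 = 231; A_3A_4 = 11·7·9 = 693.
Length 3: A_1..A_3: k=1: 0+231+12·3·7=483; k=2: 396+0+12·11·7=1320 → min 483 | A_2..A_4: k=2: 0+693+3·11·9=990; k=3: 231+0+3·7·9=420 → min 420.
Top-level splits: k=1: (A_1..A_1)·(A_2..A_4) → 0+420+12·3·9 = 744; k=2: (A_1..A_2)·(A_3..A_4) → 396+693+12·11·9 = 2277; k=3: (A_1..A_3)·(A_4..A_4) → 483+0+12·7·9 = 1239.
Best split is after A_1, i.e. k = 1.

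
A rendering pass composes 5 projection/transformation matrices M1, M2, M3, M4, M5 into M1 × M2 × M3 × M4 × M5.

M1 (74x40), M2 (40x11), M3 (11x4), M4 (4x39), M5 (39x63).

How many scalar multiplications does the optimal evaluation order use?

42076

Adjacent pairs: M1M2 = 74·40·11 = 32560; M2M3 = 40·11·4 = 1760; M3M4 = 11·4·39 = 1716; M4M5 = 4·39·63 = 9828.
Length 3: M1..M3: k=1: 0+1760+74·40·4=13600; k=2: 32560+0+74·11·4=35816 → min 13600 | M2..M4: k=2: 0+1716+40·11·39=18876; k=3: 1760+0+40·4·39=8000 → min 8000 | M3..M5: k=3: 0+9828+11·4·63=12600; k=4: 1716+0+11·39·63=28743 → min 12600.
Length 4: M1..M4: k=1: 0+8000+74·40·39=123440; k=2: 32560+1716+74·11·39=66022; k=3: 13600+0+74·4·39=25144 → min 25144 | M2..M5: k=2: 0+12600+40·11·63=40320; k=3: 1760+9828+40·4·63=21668; k=4: 8000+0+40·39·63=106280 → min 21668.
Length 5: M1..M5: k=1: 0+21668+74·40·63=208148; k=2: 32560+12600+74·11·63=96442; k=3: 13600+9828+74·4·63=42076; k=4: 25144+0+74·39·63=206962 → min 42076.
Optimal order: ((M1 × (M2 × M3)) × (M4 × M5)) with cost 42076.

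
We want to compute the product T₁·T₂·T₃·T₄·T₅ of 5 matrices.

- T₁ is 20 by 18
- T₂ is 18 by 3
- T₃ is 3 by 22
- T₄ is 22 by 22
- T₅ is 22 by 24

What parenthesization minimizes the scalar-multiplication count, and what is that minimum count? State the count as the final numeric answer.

Adjacent pairs: T₁T₂ = 20·18·3 = 1080; T₂T₃ = 18·3·22 = 1188; T₃T₄ = 3·22·22 = 1452; T₄T₅ = 22·22·24 = 11616.
Length 3: T₁..T₃: k=1: 0+1188+20·18·22=9108; k=2: 1080+0+20·3·22=2400 → min 2400 | T₂..T₄: k=2: 0+1452+18·3·22=2640; k=3: 1188+0+18·22·22=9900 → min 2640 | T₃..T₅: k=3: 0+11616+3·22·24=13200; k=4: 1452+0+3·22·24=3036 → min 3036.
Length 4: T₁..T₄: k=1: 0+2640+20·18·22=10560; k=2: 1080+1452+20·3·22=3852; k=3: 2400+0+20·22·22=12080 → min 3852 | T₂..T₅: k=2: 0+3036+18·3·24=4332; k=3: 1188+11616+18·22·24=22308; k=4: 2640+0+18·22·24=12144 → min 4332.
Length 5: T₁..T₅: k=1: 0+4332+20·18·24=12972; k=2: 1080+3036+20·3·24=5556; k=3: 2400+11616+20·22·24=24576; k=4: 3852+0+20·22·24=14412 → min 5556.
Optimal parenthesization: ((T₁·T₂)·((T₃·T₄)·T₅)) with cost 5556.

5556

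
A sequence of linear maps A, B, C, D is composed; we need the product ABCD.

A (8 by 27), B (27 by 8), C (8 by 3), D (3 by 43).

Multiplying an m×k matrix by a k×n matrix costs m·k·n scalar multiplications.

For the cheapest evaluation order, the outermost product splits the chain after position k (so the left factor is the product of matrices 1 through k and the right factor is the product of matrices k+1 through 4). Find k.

3

Adjacent pairs: AB = 8·27·8 = 1728; BC = 27·8·3 = 648; CD = 8·3·43 = 1032.
Length 3: A..C: k=1: 0+648+8·27·3=1296; k=2: 1728+0+8·8·3=1920 → min 1296 | B..D: k=2: 0+1032+27·8·43=10320; k=3: 648+0+27·3·43=4131 → min 4131.
Top-level splits: k=1: (A..A)·(B..D) → 0+4131+8·27·43 = 13419; k=2: (A..B)·(C..D) → 1728+1032+8·8·43 = 5512; k=3: (A..C)·(D..D) → 1296+0+8·3·43 = 2328.
Best split is after C, i.e. k = 3.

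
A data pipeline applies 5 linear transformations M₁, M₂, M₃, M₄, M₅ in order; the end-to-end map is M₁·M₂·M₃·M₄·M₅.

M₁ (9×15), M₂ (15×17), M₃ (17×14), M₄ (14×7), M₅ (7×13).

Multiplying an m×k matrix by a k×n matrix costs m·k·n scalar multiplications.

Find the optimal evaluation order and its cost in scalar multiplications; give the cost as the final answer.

Adjacent pairs: M₁M₂ = 9·15·17 = 2295; M₂M₃ = 15·17·14 = 3570; M₃M₄ = 17·14·7 = 1666; M₄M₅ = 14·7·13 = 1274.
Length 3: M₁..M₃: k=1: 0+3570+9·15·14=5460; k=2: 2295+0+9·17·14=4437 → min 4437 | M₂..M₄: k=2: 0+1666+15·17·7=3451; k=3: 3570+0+15·14·7=5040 → min 3451 | M₃..M₅: k=3: 0+1274+17·14·13=4368; k=4: 1666+0+17·7·13=3213 → min 3213.
Length 4: M₁..M₄: k=1: 0+3451+9·15·7=4396; k=2: 2295+1666+9·17·7=5032; k=3: 4437+0+9·14·7=5319 → min 4396 | M₂..M₅: k=2: 0+3213+15·17·13=6528; k=3: 3570+1274+15·14·13=7574; k=4: 3451+0+15·7·13=4816 → min 4816.
Length 5: M₁..M₅: k=1: 0+4816+9·15·13=6571; k=2: 2295+3213+9·17·13=7497; k=3: 4437+1274+9·14·13=7349; k=4: 4396+0+9·7·13=5215 → min 5215.
Optimal parenthesization: ((M₁·(M₂·(M₃·M₄)))·M₅) with cost 5215.

5215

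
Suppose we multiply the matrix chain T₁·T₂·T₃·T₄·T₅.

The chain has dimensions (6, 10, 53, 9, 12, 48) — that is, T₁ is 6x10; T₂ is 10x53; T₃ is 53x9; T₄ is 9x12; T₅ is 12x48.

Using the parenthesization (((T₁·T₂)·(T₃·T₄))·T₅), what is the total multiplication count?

(T₁·T₂): 6×10 by 10×53 → 6×53, cost 6·10·53 = 3180
(T₃·T₄): 53×9 by 9×12 → 53×12, cost 53·9·12 = 5724
((T₁·T₂)·(T₃·T₄)): 6×53 by 53×12 → 6×12, cost 6·53·12 = 3816; cumulative 12720
(((T₁·T₂)·(T₃·T₄))·T₅): 6×12 by 12×48 → 6×48, cost 6·12·48 = 3456; cumulative 16176
Total: 16176 scalar multiplications.

16176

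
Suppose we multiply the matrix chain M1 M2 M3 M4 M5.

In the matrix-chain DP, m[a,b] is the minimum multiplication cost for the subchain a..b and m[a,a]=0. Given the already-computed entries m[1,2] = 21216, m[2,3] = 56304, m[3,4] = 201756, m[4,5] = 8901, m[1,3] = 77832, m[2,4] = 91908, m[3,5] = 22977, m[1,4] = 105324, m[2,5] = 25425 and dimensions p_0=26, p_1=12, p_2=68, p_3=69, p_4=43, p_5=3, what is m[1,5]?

m[1,5] = min over k∈[1,4] of m[1,k]+m[k+1,5]+p_{0}·p_k·p_{5}.
k=1: 0 + 25425 + 26·12·3 = 26361; k=2: 21216 + 22977 + 26·68·3 = 49497; k=3: 77832 + 8901 + 26·69·3 = 92115; k=4: 105324 + 0 + 26·43·3 = 108678.
Minimum: 26361 at k=1.

26361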